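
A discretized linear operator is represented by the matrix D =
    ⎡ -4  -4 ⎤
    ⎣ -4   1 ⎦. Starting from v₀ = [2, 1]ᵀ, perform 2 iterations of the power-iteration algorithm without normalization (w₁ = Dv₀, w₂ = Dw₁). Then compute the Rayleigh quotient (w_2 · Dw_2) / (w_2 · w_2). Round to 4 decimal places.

w1 = Dv₀ = (-12, -7)
w2 = Dw1 = (76, 41)
Dw2 = (-468, -263)
w2·Dw2 = 76·(-468) + 41·(-263) = -46351; w2·w2 = 76·76 + 41·41 = 7457
λ ≈ -46351/7457 = -6.2158

-6.2158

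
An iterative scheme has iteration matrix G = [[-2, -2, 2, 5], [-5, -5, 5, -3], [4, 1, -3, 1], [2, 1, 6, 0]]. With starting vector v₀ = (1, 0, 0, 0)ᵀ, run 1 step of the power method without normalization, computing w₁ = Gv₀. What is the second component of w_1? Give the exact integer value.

-5

w1 = Gv₀ = ((-2)·1 + (-2)·0 + 2·0 + 5·0; (-5)·1 + (-5)·0 + 5·0 + (-3)·0; 4·1 + 1·0 + (-3)·0 + 1·0; 2·1 + 1·0 + 6·0 + 0·0) = (-2, -5, 4, 2)
The requested component of w1 is -5.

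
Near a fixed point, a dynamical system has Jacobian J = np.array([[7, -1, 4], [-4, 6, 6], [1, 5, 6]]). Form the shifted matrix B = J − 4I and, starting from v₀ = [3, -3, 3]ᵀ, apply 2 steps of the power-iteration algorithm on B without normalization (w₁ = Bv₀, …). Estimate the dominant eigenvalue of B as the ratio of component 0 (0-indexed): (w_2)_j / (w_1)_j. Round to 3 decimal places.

μ ≈ 2.000

B = J − 4I has rows (3, -1, 4); (-4, 2, 6); (1, 5, 2)
w1 = Bv₀ = (24, 0, -6)
w2 = Bw1 = (48, -132, 12)
Ratio: 48/24 = 2.000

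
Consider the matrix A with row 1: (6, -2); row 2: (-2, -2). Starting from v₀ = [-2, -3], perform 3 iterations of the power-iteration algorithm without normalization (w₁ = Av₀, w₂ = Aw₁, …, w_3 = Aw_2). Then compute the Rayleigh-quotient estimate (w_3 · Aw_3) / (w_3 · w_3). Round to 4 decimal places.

λ ≈ 6.2759

w1 = Av₀ = (6·(-2) + (-2)·(-3); (-2)·(-2) + (-2)·(-3)) = (-6, 10)
w2 = Aw1 = (6·(-6) + (-2)·10; (-2)·(-6) + (-2)·10) = (-56, -8)
w3 = Aw2 = (-320, 128)
Aw3 = (-2176, 384)
w3·Aw3 = (-320)·(-2176) + 128·384 = 745472; w3·w3 = (-320)·(-320) + 128·128 = 118784
λ ≈ 745472/118784 = 6.2759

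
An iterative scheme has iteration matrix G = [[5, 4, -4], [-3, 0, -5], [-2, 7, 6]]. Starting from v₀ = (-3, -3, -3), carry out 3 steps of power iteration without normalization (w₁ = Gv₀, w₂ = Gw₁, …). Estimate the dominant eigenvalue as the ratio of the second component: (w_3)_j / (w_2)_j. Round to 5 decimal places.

w1 = Gv₀ = (5·(-3) + 4·(-3) + (-4)·(-3); (-3)·(-3) + 0·(-3) + (-5)·(-3); (-2)·(-3) + 7·(-3) + 6·(-3)) = (-15, 24, -33)
w2 = Gw1 = (5·(-15) + 4·24 + (-4)·(-33); (-3)·(-15) + 0·24 + (-5)·(-33); (-2)·(-15) + 7·24 + 6·(-33)) = (153, 210, 0)
w3 = Gw2 = (1605, -459, 1164)
Ratio at component: -459 / 210 = -2.18571

λ ≈ -2.18571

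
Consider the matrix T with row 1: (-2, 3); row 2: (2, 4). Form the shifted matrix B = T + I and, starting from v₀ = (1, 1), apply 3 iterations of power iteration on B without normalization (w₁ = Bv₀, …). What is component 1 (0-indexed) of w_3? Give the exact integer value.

233

B = T + I has rows (-1, 3); (2, 5)
w1 = Bv₀ = ((-1)·1 + 3·1; 2·1 + 5·1) = (2, 7)
w2 = Bw1 = ((-1)·2 + 3·7; 2·2 + 5·7) = (19, 39)
w3 = Bw2 = (98, 233)
Requested component of w3: 233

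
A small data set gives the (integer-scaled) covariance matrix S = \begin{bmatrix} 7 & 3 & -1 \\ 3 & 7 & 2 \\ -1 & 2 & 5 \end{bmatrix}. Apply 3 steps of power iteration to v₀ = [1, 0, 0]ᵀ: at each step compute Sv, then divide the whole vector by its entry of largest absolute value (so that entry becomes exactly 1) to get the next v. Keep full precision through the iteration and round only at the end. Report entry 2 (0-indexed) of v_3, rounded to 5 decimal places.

-0.01670

Sv0 = (7.000000, 3.000000, -1.000000); divide by 7.000000 → v1 = (1.000000, 0.428571, -0.142857)
Sv1 = (8.428571, 5.714286, -0.857143); divide by 8.428571 → v2 = (1.000000, 0.677966, -0.101695)
Sv2 = (9.135593, 7.542373, -0.152542); divide by 9.135593 → v3 = (1.000000, 0.825603, -0.016698)
Requested entry of v3: -9/539 = -0.01670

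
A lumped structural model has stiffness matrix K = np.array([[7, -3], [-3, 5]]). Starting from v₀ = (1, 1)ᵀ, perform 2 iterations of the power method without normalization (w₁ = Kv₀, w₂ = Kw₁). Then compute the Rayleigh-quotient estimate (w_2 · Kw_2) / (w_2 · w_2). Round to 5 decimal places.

λ ≈ 7.52459

w1 = Kv₀ = (7·1 + (-3)·1; (-3)·1 + 5·1) = (4, 2)
w2 = Kw1 = (7·4 + (-3)·2; (-3)·4 + 5·2) = (22, -2)
Kw2 = (160, -76)
w2·Kw2 = 22·160 + (-2)·(-76) = 3672; w2·w2 = 22·22 + (-2)·(-2) = 488
λ ≈ 3672/488 = 7.52459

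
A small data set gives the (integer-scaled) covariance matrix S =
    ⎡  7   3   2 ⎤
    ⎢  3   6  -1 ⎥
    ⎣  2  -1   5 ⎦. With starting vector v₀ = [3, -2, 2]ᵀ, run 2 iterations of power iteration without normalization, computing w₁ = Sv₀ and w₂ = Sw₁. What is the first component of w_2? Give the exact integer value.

154

w1 = Sv₀ = (7·3 + 3·(-2) + 2·2; 3·3 + 6·(-2) + (-1)·2; 2·3 + (-1)·(-2) + 5·2) = (19, -5, 18)
w2 = Sw1 = (7·19 + 3·(-5) + 2·18; 3·19 + 6·(-5) + (-1)·18; 2·19 + (-1)·(-5) + 5·18) = (154, 9, 133)
The requested component of w2 is 154.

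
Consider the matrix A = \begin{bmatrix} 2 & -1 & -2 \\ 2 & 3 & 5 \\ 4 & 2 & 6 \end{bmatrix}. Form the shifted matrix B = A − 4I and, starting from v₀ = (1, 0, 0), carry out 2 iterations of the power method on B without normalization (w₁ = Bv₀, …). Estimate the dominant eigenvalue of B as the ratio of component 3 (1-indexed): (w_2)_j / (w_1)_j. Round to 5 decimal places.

μ ≈ 1.00000

B = A − 4I has rows (-2, -1, -2); (2, -1, 5); (4, 2, 2)
w1 = Bv₀ = (-2, 2, 4)
w2 = Bw1 = (-6, 14, 4)
Ratio: 4/4 = 1.00000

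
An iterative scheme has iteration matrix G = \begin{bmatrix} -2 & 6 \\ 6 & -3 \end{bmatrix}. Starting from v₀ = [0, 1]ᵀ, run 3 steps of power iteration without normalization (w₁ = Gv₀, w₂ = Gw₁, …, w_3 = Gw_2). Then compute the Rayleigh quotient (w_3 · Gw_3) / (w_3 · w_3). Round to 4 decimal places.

λ ≈ -8.4703

w1 = Gv₀ = (6, -3)
w2 = Gw1 = (-30, 45)
w3 = Gw2 = (330, -315)
Gw3 = (-2550, 2925)
w3·Gw3 = 330·(-2550) + (-315)·2925 = -1762875; w3·w3 = 330·330 + (-315)·(-315) = 208125
λ ≈ -1762875/208125 = -8.4703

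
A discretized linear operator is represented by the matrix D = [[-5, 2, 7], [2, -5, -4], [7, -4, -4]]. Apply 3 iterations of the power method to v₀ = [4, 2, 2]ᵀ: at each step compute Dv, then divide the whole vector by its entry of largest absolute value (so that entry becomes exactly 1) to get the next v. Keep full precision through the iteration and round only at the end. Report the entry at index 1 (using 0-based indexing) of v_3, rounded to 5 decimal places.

0.40065

Dv0 = (-2.000000, -10.000000, 12.000000); divide by 12.000000 → v1 = (-0.166667, -0.833333, 1.000000)
Dv1 = (6.166667, -0.166667, -1.833333); divide by 6.166667 → v2 = (1.000000, -0.027027, -0.297297)
Dv2 = (-7.135135, 3.324324, 8.297297); divide by 8.297297 → v3 = (-0.859935, 0.400651, 1.000000)
Requested entry of v3: 246/614 = 0.40065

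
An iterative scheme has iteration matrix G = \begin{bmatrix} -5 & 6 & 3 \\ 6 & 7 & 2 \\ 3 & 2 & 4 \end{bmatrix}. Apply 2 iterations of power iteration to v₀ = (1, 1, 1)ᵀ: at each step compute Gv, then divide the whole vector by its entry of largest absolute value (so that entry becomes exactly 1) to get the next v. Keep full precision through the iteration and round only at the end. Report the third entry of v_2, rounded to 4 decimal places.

Gv0 = (4.00000, 15.00000, 9.00000); divide by 15.00000 → v1 = (0.26667, 1.00000, 0.60000)
Gv1 = (6.46667, 9.80000, 5.20000); divide by 9.80000 → v2 = (0.65986, 1.00000, 0.53061)
Requested entry of v2: 78/147 = 0.5306

0.5306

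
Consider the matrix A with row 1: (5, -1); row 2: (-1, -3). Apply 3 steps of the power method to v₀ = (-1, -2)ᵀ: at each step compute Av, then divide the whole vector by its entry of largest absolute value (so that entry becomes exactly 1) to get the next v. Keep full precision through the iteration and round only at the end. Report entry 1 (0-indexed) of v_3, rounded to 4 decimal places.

-0.8261

Av0 = (-3.00000, 7.00000); divide by 7.00000 → v1 = (-0.42857, 1.00000)
Av1 = (-3.14286, -2.57143); divide by -3.14286 → v2 = (1.00000, 0.81818)
Av2 = (4.18182, -3.45455); divide by 4.18182 → v3 = (1.00000, -0.82609)
Requested entry of v3: 76/-92 = -0.8261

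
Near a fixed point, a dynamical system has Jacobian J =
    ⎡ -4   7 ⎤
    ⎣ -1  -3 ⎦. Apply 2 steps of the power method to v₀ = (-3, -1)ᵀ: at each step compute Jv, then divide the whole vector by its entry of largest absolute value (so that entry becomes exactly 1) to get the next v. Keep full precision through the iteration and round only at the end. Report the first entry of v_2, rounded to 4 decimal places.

-0.9565

Jv0 = (5.00000, 6.00000); divide by 6.00000 → v1 = (0.83333, 1.00000)
Jv1 = (3.66667, -3.83333); divide by -3.83333 → v2 = (-0.95652, 1.00000)
Requested entry of v2: 22/-23 = -0.9565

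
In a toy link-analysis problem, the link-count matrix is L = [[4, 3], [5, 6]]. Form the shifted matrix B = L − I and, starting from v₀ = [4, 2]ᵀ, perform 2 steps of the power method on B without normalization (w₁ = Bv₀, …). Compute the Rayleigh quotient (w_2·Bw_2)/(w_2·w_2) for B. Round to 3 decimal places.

B = L − I has rows (3, 3); (5, 5)
w1 = Bv₀ = (3·4 + 3·2; 5·4 + 5·2) = (18, 30)
w2 = Bw1 = (3·18 + 3·30; 5·18 + 5·30) = (144, 240)
Bw2 = (1152, 1920)
w2·Bw2 = 626688; w2·w2 = 78336; μ ≈ 626688/78336 = 8.000

μ ≈ 8.000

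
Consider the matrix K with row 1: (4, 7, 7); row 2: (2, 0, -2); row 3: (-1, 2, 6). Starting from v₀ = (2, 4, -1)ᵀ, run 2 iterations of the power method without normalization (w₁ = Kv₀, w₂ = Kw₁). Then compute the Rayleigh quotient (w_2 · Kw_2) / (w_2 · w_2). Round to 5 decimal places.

λ ≈ 5.86889

w1 = Kv₀ = (4·2 + 7·4 + 7·(-1); 2·2 + 0·4 + (-2)·(-1); (-1)·2 + 2·4 + 6·(-1)) = (29, 6, 0)
w2 = Kw1 = (4·29 + 7·6 + 7·0; 2·29 + 0·6 + (-2)·0; (-1)·29 + 2·6 + 6·0) = (158, 58, -17)
Kw2 = (919, 350, -144)
w2·Kw2 = 158·919 + 58·350 + (-17)·(-144) = 167950; w2·w2 = 158·158 + 58·58 + (-17)·(-17) = 28617
λ ≈ 167950/28617 = 5.86889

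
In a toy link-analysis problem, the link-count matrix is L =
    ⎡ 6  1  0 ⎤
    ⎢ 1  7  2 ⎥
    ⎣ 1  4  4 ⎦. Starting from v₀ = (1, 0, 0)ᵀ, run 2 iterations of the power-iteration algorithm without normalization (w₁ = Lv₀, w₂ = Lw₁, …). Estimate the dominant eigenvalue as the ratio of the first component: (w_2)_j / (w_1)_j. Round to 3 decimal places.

w1 = Lv₀ = (6, 1, 1)
w2 = Lw1 = (37, 15, 14)
Ratio at component: 37 / 6 = 6.167

6.167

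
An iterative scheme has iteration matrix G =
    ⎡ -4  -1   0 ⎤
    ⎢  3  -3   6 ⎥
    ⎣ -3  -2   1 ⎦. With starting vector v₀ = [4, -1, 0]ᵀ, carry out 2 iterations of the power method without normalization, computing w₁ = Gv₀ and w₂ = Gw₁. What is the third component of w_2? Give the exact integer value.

w1 = Gv₀ = (-15, 15, -10)
w2 = Gw1 = (45, -150, 5)
The requested component of w2 is 5.

5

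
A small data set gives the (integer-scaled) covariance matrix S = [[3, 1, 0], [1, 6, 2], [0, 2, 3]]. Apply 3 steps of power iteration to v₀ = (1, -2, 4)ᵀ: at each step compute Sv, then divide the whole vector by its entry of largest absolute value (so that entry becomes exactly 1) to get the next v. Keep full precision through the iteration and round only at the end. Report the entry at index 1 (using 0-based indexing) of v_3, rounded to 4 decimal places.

Sv0 = (1.00000, -3.00000, 8.00000); divide by 8.00000 → v1 = (0.12500, -0.37500, 1.00000)
Sv1 = (0.00000, -0.12500, 2.25000); divide by 2.25000 → v2 = (0.00000, -0.05556, 1.00000)
Sv2 = (-0.05556, 1.66667, 2.88889); divide by 2.88889 → v3 = (-0.01923, 0.57692, 1.00000)
Requested entry of v3: 30/52 = 0.5769

0.5769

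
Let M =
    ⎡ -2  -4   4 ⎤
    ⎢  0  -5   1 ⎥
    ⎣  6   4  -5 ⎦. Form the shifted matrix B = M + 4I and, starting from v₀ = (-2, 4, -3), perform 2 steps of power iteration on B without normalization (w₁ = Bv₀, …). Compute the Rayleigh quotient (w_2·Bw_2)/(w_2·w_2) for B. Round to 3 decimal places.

-0.944

B = M + 4I has rows (2, -4, 4); (0, -1, 1); (6, 4, -1)
w1 = Bv₀ = (2·(-2) + (-4)·4 + 4·(-3); 0·(-2) + (-1)·4 + 1·(-3); 6·(-2) + 4·4 + (-1)·(-3)) = (-32, -7, 7)
w2 = Bw1 = (2·(-32) + (-4)·(-7) + 4·7; 0·(-32) + (-1)·(-7) + 1·7; 6·(-32) + 4·(-7) + (-1)·7) = (-8, 14, -227)
Bw2 = (-980, -241, 235)
w2·Bw2 = -48879; w2·w2 = 51789; μ ≈ -48879/51789 = -0.944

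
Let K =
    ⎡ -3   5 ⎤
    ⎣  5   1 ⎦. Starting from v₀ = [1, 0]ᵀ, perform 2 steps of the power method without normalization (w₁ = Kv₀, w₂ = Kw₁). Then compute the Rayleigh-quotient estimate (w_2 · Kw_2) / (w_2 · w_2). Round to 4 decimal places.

-5.3885

w1 = Kv₀ = (-3, 5)
w2 = Kw1 = (34, -10)
Kw2 = (-152, 160)
w2·Kw2 = 34·(-152) + (-10)·160 = -6768; w2·w2 = 34·34 + (-10)·(-10) = 1256
λ ≈ -6768/1256 = -5.3885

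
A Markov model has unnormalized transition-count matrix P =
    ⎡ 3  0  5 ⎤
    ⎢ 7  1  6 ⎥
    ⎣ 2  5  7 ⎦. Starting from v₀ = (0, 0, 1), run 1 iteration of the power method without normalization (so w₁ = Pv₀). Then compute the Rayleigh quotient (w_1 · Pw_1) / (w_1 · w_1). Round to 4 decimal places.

12.4636

w1 = Pv₀ = (3·0 + 0·0 + 5·1; 7·0 + 1·0 + 6·1; 2·0 + 5·0 + 7·1) = (5, 6, 7)
Pw1 = (50, 83, 89)
w1·Pw1 = 5·50 + 6·83 + 7·89 = 1371; w1·w1 = 5·5 + 6·6 + 7·7 = 110
λ ≈ 1371/110 = 12.4636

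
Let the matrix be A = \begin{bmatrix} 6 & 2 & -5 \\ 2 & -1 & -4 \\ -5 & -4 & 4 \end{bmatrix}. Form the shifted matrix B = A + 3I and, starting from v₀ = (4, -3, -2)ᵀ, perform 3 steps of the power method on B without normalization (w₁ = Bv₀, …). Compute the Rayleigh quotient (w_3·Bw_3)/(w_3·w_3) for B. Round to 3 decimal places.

μ ≈ 14.464

B = A + 3I has rows (9, 2, -5); (2, 2, -4); (-5, -4, 7)
w1 = Bv₀ = (9·4 + 2·(-3) + (-5)·(-2); 2·4 + 2·(-3) + (-4)·(-2); (-5)·4 + (-4)·(-3) + 7·(-2)) = (40, 10, -22)
w2 = Bw1 = (9·40 + 2·10 + (-5)·(-22); 2·40 + 2·10 + (-4)·(-22); (-5)·40 + (-4)·10 + 7·(-22)) = (490, 188, -394)
w3 = Bw2 = (6756, 2932, -5960)
Bw3 = (96468, 43216, -87228)
w3·Bw3 = 1298326000; w3·w3 = 89761760; μ ≈ 1298326000/89761760 = 14.464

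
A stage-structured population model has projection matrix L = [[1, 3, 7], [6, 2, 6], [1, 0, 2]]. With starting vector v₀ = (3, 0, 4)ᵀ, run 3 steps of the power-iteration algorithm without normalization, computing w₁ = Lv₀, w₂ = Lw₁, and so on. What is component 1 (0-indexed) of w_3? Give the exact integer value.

2394

w1 = Lv₀ = (31, 42, 11)
w2 = Lw1 = (234, 336, 53)
w3 = Lw2 = (1613, 2394, 340)
The requested component of w3 is 2394.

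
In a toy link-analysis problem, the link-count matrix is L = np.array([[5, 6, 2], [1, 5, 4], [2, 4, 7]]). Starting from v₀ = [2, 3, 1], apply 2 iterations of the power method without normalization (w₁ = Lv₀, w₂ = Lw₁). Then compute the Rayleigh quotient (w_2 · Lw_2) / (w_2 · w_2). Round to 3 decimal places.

w1 = Lv₀ = (5·2 + 6·3 + 2·1; 1·2 + 5·3 + 4·1; 2·2 + 4·3 + 7·1) = (30, 21, 23)
w2 = Lw1 = (5·30 + 6·21 + 2·23; 1·30 + 5·21 + 4·23; 2·30 + 4·21 + 7·23) = (322, 227, 305)
Lw2 = (3582, 2677, 3687)
w2·Lw2 = 322·3582 + 227·2677 + 305·3687 = 2885618; w2·w2 = 322·322 + 227·227 + 305·305 = 248238
λ ≈ 2885618/248238 = 11.624

λ ≈ 11.624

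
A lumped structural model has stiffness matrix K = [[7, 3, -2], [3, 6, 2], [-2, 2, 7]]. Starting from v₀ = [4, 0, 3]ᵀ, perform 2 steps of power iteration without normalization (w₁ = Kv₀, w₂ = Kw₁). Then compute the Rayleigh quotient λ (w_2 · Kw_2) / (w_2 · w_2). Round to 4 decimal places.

w1 = Kv₀ = (7·4 + 3·0 + (-2)·3; 3·4 + 6·0 + 2·3; (-2)·4 + 2·0 + 7·3) = (22, 18, 13)
w2 = Kw1 = (7·22 + 3·18 + (-2)·13; 3·22 + 6·18 + 2·13; (-2)·22 + 2·18 + 7·13) = (182, 200, 83)
Kw2 = (1708, 1912, 617)
w2·Kw2 = 182·1708 + 200·1912 + 83·617 = 744467; w2·w2 = 182·182 + 200·200 + 83·83 = 80013
λ ≈ 744467/80013 = 9.3043

9.3043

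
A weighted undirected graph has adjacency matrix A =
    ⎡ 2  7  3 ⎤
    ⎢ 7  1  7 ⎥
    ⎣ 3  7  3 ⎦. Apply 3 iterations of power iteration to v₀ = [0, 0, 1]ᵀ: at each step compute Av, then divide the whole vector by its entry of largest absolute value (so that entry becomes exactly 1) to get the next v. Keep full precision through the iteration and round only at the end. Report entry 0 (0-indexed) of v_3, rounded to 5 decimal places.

Av0 = (3.000000, 7.000000, 3.000000); divide by 7.000000 → v1 = (0.428571, 1.000000, 0.428571)
Av1 = (9.142857, 7.000000, 9.571429); divide by 9.571429 → v2 = (0.955224, 0.731343, 1.000000)
Av2 = (10.029851, 14.417910, 10.985075); divide by 14.417910 → v3 = (0.695652, 1.000000, 0.761905)
Requested entry of v3: 672/966 = 0.69565

0.69565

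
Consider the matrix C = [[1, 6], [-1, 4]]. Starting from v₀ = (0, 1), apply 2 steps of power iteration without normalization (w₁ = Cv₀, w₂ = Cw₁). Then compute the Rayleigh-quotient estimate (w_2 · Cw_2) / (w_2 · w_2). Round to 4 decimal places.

w1 = Cv₀ = (1·0 + 6·1; (-1)·0 + 4·1) = (6, 4)
w2 = Cw1 = (1·6 + 6·4; (-1)·6 + 4·4) = (30, 10)
Cw2 = (90, 10)
w2·Cw2 = 30·90 + 10·10 = 2800; w2·w2 = 30·30 + 10·10 = 1000
λ ≈ 2800/1000 = 2.8000

λ ≈ 2.8000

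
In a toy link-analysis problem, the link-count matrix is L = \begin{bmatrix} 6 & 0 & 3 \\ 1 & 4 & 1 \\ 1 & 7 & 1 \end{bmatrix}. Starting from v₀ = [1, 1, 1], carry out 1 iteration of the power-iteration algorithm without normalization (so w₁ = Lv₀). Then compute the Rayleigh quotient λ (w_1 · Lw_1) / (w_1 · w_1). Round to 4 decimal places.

w1 = Lv₀ = (6·1 + 0·1 + 3·1; 1·1 + 4·1 + 1·1; 1·1 + 7·1 + 1·1) = (9, 6, 9)
Lw1 = (81, 42, 60)
w1·Lw1 = 9·81 + 6·42 + 9·60 = 1521; w1·w1 = 9·9 + 6·6 + 9·9 = 198
λ ≈ 1521/198 = 7.6818

7.6818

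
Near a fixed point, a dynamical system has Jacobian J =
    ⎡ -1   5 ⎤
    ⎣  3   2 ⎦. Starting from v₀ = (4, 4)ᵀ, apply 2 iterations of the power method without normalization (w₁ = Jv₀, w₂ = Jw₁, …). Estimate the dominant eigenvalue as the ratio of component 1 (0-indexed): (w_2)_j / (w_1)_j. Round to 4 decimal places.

w1 = Jv₀ = ((-1)·4 + 5·4; 3·4 + 2·4) = (16, 20)
w2 = Jw1 = ((-1)·16 + 5·20; 3·16 + 2·20) = (84, 88)
Ratio at component: 88 / 20 = 4.4000

λ ≈ 4.4000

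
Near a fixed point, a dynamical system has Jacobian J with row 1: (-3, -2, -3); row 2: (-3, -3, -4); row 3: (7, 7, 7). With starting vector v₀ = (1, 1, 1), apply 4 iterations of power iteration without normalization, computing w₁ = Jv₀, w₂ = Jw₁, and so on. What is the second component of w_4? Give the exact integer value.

433

w1 = Jv₀ = (-8, -10, 21)
w2 = Jw1 = (-19, -30, 21)
w3 = Jw2 = (54, 63, -196)
w4 = Jw3 = (300, 433, -553)
The requested component of w4 is 433.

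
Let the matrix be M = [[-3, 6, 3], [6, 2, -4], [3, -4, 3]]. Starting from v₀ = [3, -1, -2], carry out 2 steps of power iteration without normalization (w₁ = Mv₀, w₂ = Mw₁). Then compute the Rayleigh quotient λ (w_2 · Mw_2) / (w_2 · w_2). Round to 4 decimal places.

w1 = Mv₀ = ((-3)·3 + 6·(-1) + 3·(-2); 6·3 + 2·(-1) + (-4)·(-2); 3·3 + (-4)·(-1) + 3·(-2)) = (-21, 24, 7)
w2 = Mw1 = ((-3)·(-21) + 6·24 + 3·7; 6·(-21) + 2·24 + (-4)·7; 3·(-21) + (-4)·24 + 3·7) = (228, -106, -138)
Mw2 = (-1734, 1708, 694)
w2·Mw2 = 228·(-1734) + (-106)·1708 + (-138)·694 = -672172; w2·w2 = 228·228 + (-106)·(-106) + (-138)·(-138) = 82264
λ ≈ -672172/82264 = -8.1709

λ ≈ -8.1709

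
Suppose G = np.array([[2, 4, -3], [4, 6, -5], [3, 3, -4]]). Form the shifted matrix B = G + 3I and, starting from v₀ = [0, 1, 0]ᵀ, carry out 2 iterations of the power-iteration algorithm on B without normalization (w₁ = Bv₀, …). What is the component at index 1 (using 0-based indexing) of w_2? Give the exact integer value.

B = G + 3I has rows (5, 4, -3); (4, 9, -5); (3, 3, -1)
w1 = Bv₀ = (4, 9, 3)
w2 = Bw1 = (47, 82, 36)
Requested component of w2: 82

82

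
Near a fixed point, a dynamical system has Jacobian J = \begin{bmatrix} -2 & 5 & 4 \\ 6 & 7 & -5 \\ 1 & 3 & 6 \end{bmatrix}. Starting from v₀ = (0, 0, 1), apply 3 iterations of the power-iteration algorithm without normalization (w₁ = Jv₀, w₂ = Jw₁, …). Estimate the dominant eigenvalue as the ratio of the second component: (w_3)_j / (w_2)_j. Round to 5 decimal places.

λ ≈ 11.36585

w1 = Jv₀ = ((-2)·0 + 5·0 + 4·1; 6·0 + 7·0 + (-5)·1; 1·0 + 3·0 + 6·1) = (4, -5, 6)
w2 = Jw1 = ((-2)·4 + 5·(-5) + 4·6; 6·4 + 7·(-5) + (-5)·6; 1·4 + 3·(-5) + 6·6) = (-9, -41, 25)
w3 = Jw2 = (-87, -466, 18)
Ratio at component: -466 / -41 = 11.36585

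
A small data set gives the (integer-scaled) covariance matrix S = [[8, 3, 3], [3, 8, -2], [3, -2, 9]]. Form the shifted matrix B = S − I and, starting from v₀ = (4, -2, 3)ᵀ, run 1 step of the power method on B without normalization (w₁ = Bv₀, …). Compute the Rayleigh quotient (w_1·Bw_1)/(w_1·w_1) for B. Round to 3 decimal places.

B = S − I has rows (7, 3, 3); (3, 7, -2); (3, -2, 8)
w1 = Bv₀ = (7·4 + 3·(-2) + 3·3; 3·4 + 7·(-2) + (-2)·3; 3·4 + (-2)·(-2) + 8·3) = (31, -8, 40)
Bw1 = (313, -43, 429)
w1·Bw1 = 27207; w1·w1 = 2625; μ ≈ 27207/2625 = 10.365

10.365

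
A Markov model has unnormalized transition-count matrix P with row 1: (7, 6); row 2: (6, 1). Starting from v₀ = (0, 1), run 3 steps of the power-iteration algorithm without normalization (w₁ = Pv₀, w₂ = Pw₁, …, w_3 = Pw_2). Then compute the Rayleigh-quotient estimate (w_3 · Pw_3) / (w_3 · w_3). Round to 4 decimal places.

λ ≈ 10.6990

w1 = Pv₀ = (7·0 + 6·1; 6·0 + 1·1) = (6, 1)
w2 = Pw1 = (7·6 + 6·1; 6·6 + 1·1) = (48, 37)
w3 = Pw2 = (558, 325)
Pw3 = (5856, 3673)
w3·Pw3 = 558·5856 + 325·3673 = 4461373; w3·w3 = 558·558 + 325·325 = 416989
λ ≈ 4461373/416989 = 10.6990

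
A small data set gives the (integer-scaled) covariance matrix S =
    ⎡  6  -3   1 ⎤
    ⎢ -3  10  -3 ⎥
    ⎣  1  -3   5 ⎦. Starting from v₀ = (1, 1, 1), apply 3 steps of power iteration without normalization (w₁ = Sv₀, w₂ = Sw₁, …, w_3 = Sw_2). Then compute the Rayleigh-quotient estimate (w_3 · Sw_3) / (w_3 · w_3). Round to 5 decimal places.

8.13468

w1 = Sv₀ = (4, 4, 3)
w2 = Sw1 = (15, 19, 7)
w3 = Sw2 = (40, 124, -7)
Sw3 = (-139, 1141, -367)
w3·Sw3 = 40·(-139) + 124·1141 + (-7)·(-367) = 138493; w3·w3 = 40·40 + 124·124 + (-7)·(-7) = 17025
λ ≈ 138493/17025 = 8.13468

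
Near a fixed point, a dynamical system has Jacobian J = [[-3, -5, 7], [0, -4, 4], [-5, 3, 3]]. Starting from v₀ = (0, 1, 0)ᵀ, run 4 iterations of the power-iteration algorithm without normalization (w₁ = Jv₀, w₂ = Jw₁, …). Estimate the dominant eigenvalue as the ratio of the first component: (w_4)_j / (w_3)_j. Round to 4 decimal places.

w1 = Jv₀ = ((-3)·0 + (-5)·1 + 7·0; 0·0 + (-4)·1 + 4·0; (-5)·0 + 3·1 + 3·0) = (-5, -4, 3)
w2 = Jw1 = ((-3)·(-5) + (-5)·(-4) + 7·3; 0·(-5) + (-4)·(-4) + 4·3; (-5)·(-5) + 3·(-4) + 3·3) = (56, 28, 22)
w3 = Jw2 = (-154, -24, -130)
w4 = Jw3 = (-328, -424, 308)
Ratio at component: -328 / -154 = 2.1299

2.1299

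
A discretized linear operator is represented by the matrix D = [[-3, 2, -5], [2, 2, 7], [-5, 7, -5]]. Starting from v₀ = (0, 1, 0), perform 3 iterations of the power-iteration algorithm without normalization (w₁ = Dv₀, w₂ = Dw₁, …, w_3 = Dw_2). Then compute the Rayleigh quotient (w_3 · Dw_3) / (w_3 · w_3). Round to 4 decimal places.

w1 = Dv₀ = ((-3)·0 + 2·1 + (-5)·0; 2·0 + 2·1 + 7·0; (-5)·0 + 7·1 + (-5)·0) = (2, 2, 7)
w2 = Dw1 = ((-3)·2 + 2·2 + (-5)·7; 2·2 + 2·2 + 7·7; (-5)·2 + 7·2 + (-5)·7) = (-37, 57, -31)
w3 = Dw2 = (380, -177, 739)
Dw3 = (-5189, 5579, -6834)
w3·Dw3 = 380·(-5189) + (-177)·5579 + 739·(-6834) = -8009629; w3·w3 = 380·380 + (-177)·(-177) + 739·739 = 721850
λ ≈ -8009629/721850 = -11.0960

λ ≈ -11.0960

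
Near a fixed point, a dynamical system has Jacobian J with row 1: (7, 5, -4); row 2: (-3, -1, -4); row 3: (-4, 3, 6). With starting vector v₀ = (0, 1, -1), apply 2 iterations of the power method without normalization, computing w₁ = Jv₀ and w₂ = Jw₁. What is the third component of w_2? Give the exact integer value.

-45

w1 = Jv₀ = (9, 3, -3)
w2 = Jw1 = (90, -18, -45)
The requested component of w2 is -45.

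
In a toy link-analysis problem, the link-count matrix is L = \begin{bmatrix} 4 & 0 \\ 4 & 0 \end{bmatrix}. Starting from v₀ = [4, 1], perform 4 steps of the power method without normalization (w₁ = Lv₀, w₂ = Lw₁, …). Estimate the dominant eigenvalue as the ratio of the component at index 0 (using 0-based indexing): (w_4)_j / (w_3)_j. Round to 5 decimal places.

w1 = Lv₀ = (4·4 + 0·1; 4·4 + 0·1) = (16, 16)
w2 = Lw1 = (4·16 + 0·16; 4·16 + 0·16) = (64, 64)
w3 = Lw2 = (256, 256)
w4 = Lw3 = (1024, 1024)
Ratio at component: 1024 / 256 = 4.00000

λ ≈ 4.00000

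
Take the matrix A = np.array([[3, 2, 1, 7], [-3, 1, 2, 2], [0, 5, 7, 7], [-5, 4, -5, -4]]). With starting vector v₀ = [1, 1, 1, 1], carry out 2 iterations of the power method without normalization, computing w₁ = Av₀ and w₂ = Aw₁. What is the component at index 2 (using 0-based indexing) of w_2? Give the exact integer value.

73

w1 = Av₀ = (3·1 + 2·1 + 1·1 + 7·1; (-3)·1 + 1·1 + 2·1 + 2·1; 0·1 + 5·1 + 7·1 + 7·1; (-5)·1 + 4·1 + (-5)·1 + (-4)·1) = (13, 2, 19, -10)
w2 = Aw1 = (3·13 + 2·2 + 1·19 + 7·(-10); (-3)·13 + 1·2 + 2·19 + 2·(-10); 0·13 + 5·2 + 7·19 + 7·(-10); (-5)·13 + 4·2 + (-5)·19 + (-4)·(-10)) = (-8, -19, 73, -112)
The requested component of w2 is 73.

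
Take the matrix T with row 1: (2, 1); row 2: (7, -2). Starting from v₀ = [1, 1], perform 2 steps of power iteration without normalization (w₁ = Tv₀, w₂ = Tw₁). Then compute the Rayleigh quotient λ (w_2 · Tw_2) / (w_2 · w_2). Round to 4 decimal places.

w1 = Tv₀ = (2·1 + 1·1; 7·1 + (-2)·1) = (3, 5)
w2 = Tw1 = (2·3 + 1·5; 7·3 + (-2)·5) = (11, 11)
Tw2 = (33, 55)
w2·Tw2 = 11·33 + 11·55 = 968; w2·w2 = 11·11 + 11·11 = 242
λ ≈ 968/242 = 4.0000

4.0000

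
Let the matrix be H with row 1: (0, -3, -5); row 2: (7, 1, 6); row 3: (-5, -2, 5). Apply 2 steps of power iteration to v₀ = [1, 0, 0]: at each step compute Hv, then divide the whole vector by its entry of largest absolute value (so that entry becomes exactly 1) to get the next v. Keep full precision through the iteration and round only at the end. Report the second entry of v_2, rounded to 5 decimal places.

Hv0 = (0.000000, 7.000000, -5.000000); divide by 7.000000 → v1 = (0.000000, 1.000000, -0.714286)
Hv1 = (0.571429, -3.285714, -5.571429); divide by -5.571429 → v2 = (-0.102564, 0.589744, 1.000000)
Requested entry of v2: -23/-39 = 0.58974

0.58974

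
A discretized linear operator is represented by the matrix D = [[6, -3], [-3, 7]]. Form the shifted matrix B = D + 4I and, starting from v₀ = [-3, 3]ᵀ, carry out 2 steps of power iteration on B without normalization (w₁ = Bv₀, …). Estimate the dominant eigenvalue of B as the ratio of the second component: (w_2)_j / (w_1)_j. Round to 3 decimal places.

13.786

B = D + 4I has rows (10, -3); (-3, 11)
w1 = Bv₀ = (-39, 42)
w2 = Bw1 = (-516, 579)
Ratio: 579/42 = 13.786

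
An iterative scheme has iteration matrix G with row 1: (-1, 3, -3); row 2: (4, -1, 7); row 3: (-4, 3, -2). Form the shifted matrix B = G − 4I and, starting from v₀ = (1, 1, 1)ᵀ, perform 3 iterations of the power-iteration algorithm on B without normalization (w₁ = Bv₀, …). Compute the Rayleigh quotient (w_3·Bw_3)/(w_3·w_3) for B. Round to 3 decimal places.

B = G − 4I has rows (-5, 3, -3); (4, -5, 7); (-4, 3, -6)
w1 = Bv₀ = (-5, 6, -7)
w2 = Bw1 = (64, -99, 80)
w3 = Bw2 = (-857, 1311, -1033)
Bw3 = (11317, -17214, 13559)
w3·Bw3 = -46272670; w3·w3 = 3520259; μ ≈ -46272670/3520259 = -13.145

-13.145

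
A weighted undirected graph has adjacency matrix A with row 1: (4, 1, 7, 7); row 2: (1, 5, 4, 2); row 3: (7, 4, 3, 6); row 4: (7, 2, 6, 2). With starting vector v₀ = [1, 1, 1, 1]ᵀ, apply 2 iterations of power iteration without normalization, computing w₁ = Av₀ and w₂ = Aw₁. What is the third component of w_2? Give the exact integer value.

343

w1 = Av₀ = (4·1 + 1·1 + 7·1 + 7·1; 1·1 + 5·1 + 4·1 + 2·1; 7·1 + 4·1 + 3·1 + 6·1; 7·1 + 2·1 + 6·1 + 2·1) = (19, 12, 20, 17)
w2 = Aw1 = (4·19 + 1·12 + 7·20 + 7·17; 1·19 + 5·12 + 4·20 + 2·17; 7·19 + 4·12 + 3·20 + 6·17; 7·19 + 2·12 + 6·20 + 2·17) = (347, 193, 343, 311)
The requested component of w2 is 343.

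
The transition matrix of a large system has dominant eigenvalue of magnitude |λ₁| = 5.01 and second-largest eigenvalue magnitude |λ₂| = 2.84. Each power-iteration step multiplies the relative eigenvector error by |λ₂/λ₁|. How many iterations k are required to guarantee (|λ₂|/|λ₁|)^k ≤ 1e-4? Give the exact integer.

|λ₂/λ₁| = 2.84/5.01 = 0.56687
Need k ≥ ln(1e-4) / ln(0.56687) = -9.2103 / -0.5676 ≈ 16.226
Smallest integer k satisfying the bound: 17

17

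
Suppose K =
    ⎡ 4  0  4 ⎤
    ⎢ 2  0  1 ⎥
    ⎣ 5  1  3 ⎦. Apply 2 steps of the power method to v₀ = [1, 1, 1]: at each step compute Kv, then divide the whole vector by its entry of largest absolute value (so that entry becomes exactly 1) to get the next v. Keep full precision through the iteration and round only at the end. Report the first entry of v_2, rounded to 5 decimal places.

Kv0 = (8.000000, 3.000000, 9.000000); divide by 9.000000 → v1 = (0.888889, 0.333333, 1.000000)
Kv1 = (7.555556, 2.777778, 7.777778); divide by 7.777778 → v2 = (0.971429, 0.357143, 1.000000)
Requested entry of v2: 68/70 = 0.97143

0.97143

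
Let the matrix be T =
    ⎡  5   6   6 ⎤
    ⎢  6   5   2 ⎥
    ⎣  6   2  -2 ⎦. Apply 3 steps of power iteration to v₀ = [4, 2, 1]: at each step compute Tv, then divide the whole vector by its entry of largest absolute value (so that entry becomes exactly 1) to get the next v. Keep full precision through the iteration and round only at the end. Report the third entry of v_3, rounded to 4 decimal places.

Tv0 = (38.00000, 36.00000, 26.00000); divide by 38.00000 → v1 = (1.00000, 0.94737, 0.68421)
Tv1 = (14.78947, 12.10526, 6.52632); divide by 14.78947 → v2 = (1.00000, 0.81851, 0.44128)
Tv2 = (12.55872, 10.97509, 6.75445); divide by 12.55872 → v3 = (1.00000, 0.87390, 0.53783)
Requested entry of v3: 3796/7058 = 0.5378

0.5378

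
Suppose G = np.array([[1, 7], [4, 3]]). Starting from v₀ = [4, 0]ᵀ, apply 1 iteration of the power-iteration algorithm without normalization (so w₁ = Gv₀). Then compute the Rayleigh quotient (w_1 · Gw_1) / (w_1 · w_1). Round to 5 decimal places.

w1 = Gv₀ = (4, 16)
Gw1 = (116, 64)
w1·Gw1 = 4·116 + 16·64 = 1488; w1·w1 = 4·4 + 16·16 = 272
λ ≈ 1488/272 = 5.47059

5.47059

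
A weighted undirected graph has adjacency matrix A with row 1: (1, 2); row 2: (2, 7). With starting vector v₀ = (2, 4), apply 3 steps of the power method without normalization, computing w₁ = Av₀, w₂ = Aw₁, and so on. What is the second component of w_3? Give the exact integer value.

1856

w1 = Av₀ = (1·2 + 2·4; 2·2 + 7·4) = (10, 32)
w2 = Aw1 = (1·10 + 2·32; 2·10 + 7·32) = (74, 244)
w3 = Aw2 = (562, 1856)
The requested component of w3 is 1856.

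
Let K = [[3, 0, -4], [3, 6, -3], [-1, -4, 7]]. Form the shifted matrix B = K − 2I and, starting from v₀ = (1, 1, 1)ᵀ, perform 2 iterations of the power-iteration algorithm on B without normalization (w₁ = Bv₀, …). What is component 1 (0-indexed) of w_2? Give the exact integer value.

7

B = K − 2I has rows (1, 0, -4); (3, 4, -3); (-1, -4, 5)
w1 = Bv₀ = (1·1 + 0·1 + (-4)·1; 3·1 + 4·1 + (-3)·1; (-1)·1 + (-4)·1 + 5·1) = (-3, 4, 0)
w2 = Bw1 = (1·(-3) + 0·4 + (-4)·0; 3·(-3) + 4·4 + (-3)·0; (-1)·(-3) + (-4)·4 + 5·0) = (-3, 7, -13)
Requested component of w2: 7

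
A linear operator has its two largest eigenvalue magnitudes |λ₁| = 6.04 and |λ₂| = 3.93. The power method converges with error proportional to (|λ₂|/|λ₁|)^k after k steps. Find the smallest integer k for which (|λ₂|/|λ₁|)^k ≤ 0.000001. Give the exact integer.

33

|λ₂/λ₁| = 3.93/6.04 = 0.65066
Need k ≥ ln(0.000001) / ln(0.65066) = -13.8155 / -0.4298 ≈ 32.147
Smallest integer k satisfying the bound: 33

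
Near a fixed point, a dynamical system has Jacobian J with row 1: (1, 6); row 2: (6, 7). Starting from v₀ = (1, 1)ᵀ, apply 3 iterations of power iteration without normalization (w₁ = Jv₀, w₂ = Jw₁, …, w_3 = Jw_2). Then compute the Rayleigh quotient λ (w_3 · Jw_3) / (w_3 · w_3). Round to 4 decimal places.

w1 = Jv₀ = (1·1 + 6·1; 6·1 + 7·1) = (7, 13)
w2 = Jw1 = (1·7 + 6·13; 6·7 + 7·13) = (85, 133)
w3 = Jw2 = (883, 1441)
Jw3 = (9529, 15385)
w3·Jw3 = 883·9529 + 1441·15385 = 30583892; w3·w3 = 883·883 + 1441·1441 = 2856170
λ ≈ 30583892/2856170 = 10.7080

λ ≈ 10.7080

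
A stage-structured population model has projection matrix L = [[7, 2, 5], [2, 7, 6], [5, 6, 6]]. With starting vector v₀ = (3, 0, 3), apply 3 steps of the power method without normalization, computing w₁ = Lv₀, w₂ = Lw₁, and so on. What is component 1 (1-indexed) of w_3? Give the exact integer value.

6741

w1 = Lv₀ = (7·3 + 2·0 + 5·3; 2·3 + 7·0 + 6·3; 5·3 + 6·0 + 6·3) = (36, 24, 33)
w2 = Lw1 = (7·36 + 2·24 + 5·33; 2·36 + 7·24 + 6·33; 5·36 + 6·24 + 6·33) = (465, 438, 522)
w3 = Lw2 = (6741, 7128, 8085)
The requested component of w3 is 6741.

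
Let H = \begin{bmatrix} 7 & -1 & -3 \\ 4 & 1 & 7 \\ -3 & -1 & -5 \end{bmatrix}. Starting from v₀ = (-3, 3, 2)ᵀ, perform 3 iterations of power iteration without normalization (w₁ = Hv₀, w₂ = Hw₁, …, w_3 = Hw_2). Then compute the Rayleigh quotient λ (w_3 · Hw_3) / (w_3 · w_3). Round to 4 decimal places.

λ ≈ 7.7631

w1 = Hv₀ = (7·(-3) + (-1)·3 + (-3)·2; 4·(-3) + 1·3 + 7·2; (-3)·(-3) + (-1)·3 + (-5)·2) = (-30, 5, -4)
w2 = Hw1 = (7·(-30) + (-1)·5 + (-3)·(-4); 4·(-30) + 1·5 + 7·(-4); (-3)·(-30) + (-1)·5 + (-5)·(-4)) = (-203, -143, 105)
w3 = Hw2 = (-1593, -220, 227)
Hw3 = (-11612, -5003, 3864)
w3·Hw3 = (-1593)·(-11612) + (-220)·(-5003) + 227·3864 = 20475704; w3·w3 = (-1593)·(-1593) + (-220)·(-220) + 227·227 = 2637578
λ ≈ 20475704/2637578 = 7.7631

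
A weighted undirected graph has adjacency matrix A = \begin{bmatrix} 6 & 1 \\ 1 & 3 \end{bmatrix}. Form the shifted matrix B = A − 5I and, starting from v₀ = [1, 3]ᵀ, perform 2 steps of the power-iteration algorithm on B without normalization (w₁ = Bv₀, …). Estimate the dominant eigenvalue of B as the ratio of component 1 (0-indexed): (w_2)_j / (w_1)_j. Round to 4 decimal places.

μ ≈ -2.8000

B = A − 5I has rows (1, 1); (1, -2)
w1 = Bv₀ = (1·1 + 1·3; 1·1 + (-2)·3) = (4, -5)
w2 = Bw1 = (1·4 + 1·(-5); 1·4 + (-2)·(-5)) = (-1, 14)
Ratio: 14/-5 = -2.8000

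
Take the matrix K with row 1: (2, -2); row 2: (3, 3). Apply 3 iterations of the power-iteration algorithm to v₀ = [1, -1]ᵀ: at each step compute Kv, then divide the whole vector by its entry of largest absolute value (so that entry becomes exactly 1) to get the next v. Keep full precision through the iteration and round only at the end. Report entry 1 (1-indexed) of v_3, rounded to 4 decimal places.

-0.1333

Kv0 = (4.00000, 0.00000); divide by 4.00000 → v1 = (1.00000, 0.00000)
Kv1 = (2.00000, 3.00000); divide by 3.00000 → v2 = (0.66667, 1.00000)
Kv2 = (-0.66667, 5.00000); divide by 5.00000 → v3 = (-0.13333, 1.00000)
Requested entry of v3: -8/60 = -0.1333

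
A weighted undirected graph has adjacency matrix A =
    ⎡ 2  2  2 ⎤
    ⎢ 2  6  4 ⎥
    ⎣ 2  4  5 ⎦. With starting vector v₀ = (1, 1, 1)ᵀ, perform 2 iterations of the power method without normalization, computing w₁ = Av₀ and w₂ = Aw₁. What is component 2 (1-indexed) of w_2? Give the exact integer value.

w1 = Av₀ = (6, 12, 11)
w2 = Aw1 = (58, 128, 115)
The requested component of w2 is 128.

128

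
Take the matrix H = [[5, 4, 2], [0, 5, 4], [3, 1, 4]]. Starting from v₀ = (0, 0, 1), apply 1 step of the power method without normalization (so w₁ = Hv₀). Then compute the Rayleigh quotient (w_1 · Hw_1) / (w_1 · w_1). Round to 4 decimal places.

8.7778

w1 = Hv₀ = (5·0 + 4·0 + 2·1; 0·0 + 5·0 + 4·1; 3·0 + 1·0 + 4·1) = (2, 4, 4)
Hw1 = (34, 36, 26)
w1·Hw1 = 2·34 + 4·36 + 4·26 = 316; w1·w1 = 2·2 + 4·4 + 4·4 = 36
λ ≈ 316/36 = 8.7778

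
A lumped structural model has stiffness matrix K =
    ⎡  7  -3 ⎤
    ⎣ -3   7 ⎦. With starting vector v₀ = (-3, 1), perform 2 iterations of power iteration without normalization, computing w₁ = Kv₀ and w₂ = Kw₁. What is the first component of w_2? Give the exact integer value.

w1 = Kv₀ = (-24, 16)
w2 = Kw1 = (-216, 184)
The requested component of w2 is -216.

-216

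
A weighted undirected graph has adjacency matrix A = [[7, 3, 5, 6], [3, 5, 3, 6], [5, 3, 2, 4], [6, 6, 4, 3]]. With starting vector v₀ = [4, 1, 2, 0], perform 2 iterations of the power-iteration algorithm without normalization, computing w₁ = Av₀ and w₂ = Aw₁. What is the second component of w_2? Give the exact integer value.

w1 = Av₀ = (7·4 + 3·1 + 5·2 + 6·0; 3·4 + 5·1 + 3·2 + 6·0; 5·4 + 3·1 + 2·2 + 4·0; 6·4 + 6·1 + 4·2 + 3·0) = (41, 23, 27, 38)
w2 = Aw1 = (7·41 + 3·23 + 5·27 + 6·38; 3·41 + 5·23 + 3·27 + 6·38; 5·41 + 3·23 + 2·27 + 4·38; 6·41 + 6·23 + 4·27 + 3·38) = (719, 547, 480, 606)
The requested component of w2 is 547.

547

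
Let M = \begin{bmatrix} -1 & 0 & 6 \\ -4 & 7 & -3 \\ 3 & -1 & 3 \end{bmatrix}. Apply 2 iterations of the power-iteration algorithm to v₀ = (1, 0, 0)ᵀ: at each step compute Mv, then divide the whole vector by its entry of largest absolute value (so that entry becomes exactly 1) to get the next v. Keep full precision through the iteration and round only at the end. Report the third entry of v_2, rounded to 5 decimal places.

Mv0 = (-1.000000, -4.000000, 3.000000); divide by -4.000000 → v1 = (0.250000, 1.000000, -0.750000)
Mv1 = (-4.750000, 8.250000, -2.500000); divide by 8.250000 → v2 = (-0.575758, 1.000000, -0.303030)
Requested entry of v2: 10/-33 = -0.30303

-0.30303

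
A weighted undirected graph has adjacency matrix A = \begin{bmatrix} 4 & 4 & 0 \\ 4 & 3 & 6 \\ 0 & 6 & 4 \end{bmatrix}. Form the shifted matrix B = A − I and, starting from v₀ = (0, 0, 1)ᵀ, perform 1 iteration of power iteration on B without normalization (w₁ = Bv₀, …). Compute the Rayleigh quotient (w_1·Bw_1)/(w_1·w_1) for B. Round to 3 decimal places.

B = A − I has rows (3, 4, 0); (4, 2, 6); (0, 6, 3)
w1 = Bv₀ = (3·0 + 4·0 + 0·1; 4·0 + 2·0 + 6·1; 0·0 + 6·0 + 3·1) = (0, 6, 3)
Bw1 = (24, 30, 45)
w1·Bw1 = 315; w1·w1 = 45; μ ≈ 315/45 = 7.000

μ ≈ 7.000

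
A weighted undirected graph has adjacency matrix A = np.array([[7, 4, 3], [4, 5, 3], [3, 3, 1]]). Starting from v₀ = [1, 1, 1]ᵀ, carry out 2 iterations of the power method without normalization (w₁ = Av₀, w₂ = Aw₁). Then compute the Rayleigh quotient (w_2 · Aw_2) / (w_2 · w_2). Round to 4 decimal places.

w1 = Av₀ = (7·1 + 4·1 + 3·1; 4·1 + 5·1 + 3·1; 3·1 + 3·1 + 1·1) = (14, 12, 7)
w2 = Aw1 = (7·14 + 4·12 + 3·7; 4·14 + 5·12 + 3·7; 3·14 + 3·12 + 1·7) = (167, 137, 85)
Aw2 = (1972, 1608, 997)
w2·Aw2 = 167·1972 + 137·1608 + 85·997 = 634365; w2·w2 = 167·167 + 137·137 + 85·85 = 53883
λ ≈ 634365/53883 = 11.7730

11.7730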